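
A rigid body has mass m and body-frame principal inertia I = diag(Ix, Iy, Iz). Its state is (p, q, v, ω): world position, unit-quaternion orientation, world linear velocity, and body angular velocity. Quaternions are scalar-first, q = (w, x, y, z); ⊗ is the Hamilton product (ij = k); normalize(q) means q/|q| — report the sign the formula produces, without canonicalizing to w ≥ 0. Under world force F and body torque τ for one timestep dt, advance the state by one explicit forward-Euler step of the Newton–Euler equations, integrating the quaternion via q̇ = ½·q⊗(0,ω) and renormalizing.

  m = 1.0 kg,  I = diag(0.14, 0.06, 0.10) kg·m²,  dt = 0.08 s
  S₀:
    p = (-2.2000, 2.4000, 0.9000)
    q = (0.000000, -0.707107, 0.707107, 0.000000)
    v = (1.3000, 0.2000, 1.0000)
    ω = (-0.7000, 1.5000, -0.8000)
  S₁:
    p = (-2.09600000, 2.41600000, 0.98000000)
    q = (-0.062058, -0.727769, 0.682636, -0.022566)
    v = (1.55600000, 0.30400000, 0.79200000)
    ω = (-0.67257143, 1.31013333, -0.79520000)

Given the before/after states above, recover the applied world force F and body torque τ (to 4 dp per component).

Δv = v₁−v₀ = (0.25600000, 0.10400000, -0.20800000)
applied force F = (3.2000, 1.3000, -2.6000)
rate change Δω = (0.02742857, -0.18986667, 0.00480000)
gyro term ω₀×Iω₀ = (-0.0480, 0.0224, 0.0840)
τ = I·(Δω/dt) + ω₀×(Iω₀) = (0.0000, -0.1200, 0.0900)

F = (3.2000, 1.3000, -2.6000)
τ = (0.0000, -0.1200, 0.0900)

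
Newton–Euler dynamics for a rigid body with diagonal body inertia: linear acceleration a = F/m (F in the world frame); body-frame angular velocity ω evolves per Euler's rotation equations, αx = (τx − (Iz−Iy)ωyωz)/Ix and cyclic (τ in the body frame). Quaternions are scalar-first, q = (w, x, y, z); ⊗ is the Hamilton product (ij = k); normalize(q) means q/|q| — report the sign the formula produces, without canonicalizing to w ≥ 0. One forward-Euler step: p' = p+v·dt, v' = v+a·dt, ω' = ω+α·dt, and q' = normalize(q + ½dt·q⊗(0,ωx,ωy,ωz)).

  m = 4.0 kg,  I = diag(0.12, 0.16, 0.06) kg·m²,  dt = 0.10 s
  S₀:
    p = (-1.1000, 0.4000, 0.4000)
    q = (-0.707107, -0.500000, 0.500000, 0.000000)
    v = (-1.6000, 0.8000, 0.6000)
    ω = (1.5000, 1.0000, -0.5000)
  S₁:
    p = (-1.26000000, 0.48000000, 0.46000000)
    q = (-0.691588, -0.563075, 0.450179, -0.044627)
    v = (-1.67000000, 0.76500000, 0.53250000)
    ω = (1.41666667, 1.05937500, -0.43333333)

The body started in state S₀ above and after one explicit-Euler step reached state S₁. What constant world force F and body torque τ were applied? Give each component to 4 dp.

v₁ − v₀ = (-0.07000000, -0.03500000, -0.06750000)
applied force F = (-2.8000, -1.4000, -2.7000)
ω₁ − ω₀ = (-0.08333333, 0.05937500, 0.06666667)
ω₀×(Iω₀) = (0.0500, -0.0450, 0.0600)
I·α + gyro = (-0.0500, 0.0500, 0.1000)

F = (-2.8000, -1.4000, -2.7000)
τ = (-0.0500, 0.0500, 0.1000)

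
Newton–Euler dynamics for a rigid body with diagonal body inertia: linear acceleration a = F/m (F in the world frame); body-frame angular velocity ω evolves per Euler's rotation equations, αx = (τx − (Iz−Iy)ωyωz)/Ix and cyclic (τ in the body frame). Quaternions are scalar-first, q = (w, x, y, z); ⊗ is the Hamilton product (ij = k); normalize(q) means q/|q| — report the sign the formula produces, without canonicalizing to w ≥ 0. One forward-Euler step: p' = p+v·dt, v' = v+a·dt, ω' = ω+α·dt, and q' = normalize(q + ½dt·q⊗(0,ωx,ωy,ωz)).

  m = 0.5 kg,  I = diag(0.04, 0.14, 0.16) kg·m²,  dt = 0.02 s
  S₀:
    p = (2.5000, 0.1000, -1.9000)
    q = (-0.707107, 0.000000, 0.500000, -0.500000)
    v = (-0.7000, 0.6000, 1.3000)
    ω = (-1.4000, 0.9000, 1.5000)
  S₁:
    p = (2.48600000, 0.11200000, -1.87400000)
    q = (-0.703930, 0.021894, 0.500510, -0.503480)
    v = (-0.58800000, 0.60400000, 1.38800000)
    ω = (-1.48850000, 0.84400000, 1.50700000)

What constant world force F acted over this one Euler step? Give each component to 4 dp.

F = (2.8000, 0.1000, 2.2000)

v₁ − v₀ = (0.11200000, 0.00400000, 0.08800000)
F = m·Δv/dt = (2.8000, 0.1000, 2.2000)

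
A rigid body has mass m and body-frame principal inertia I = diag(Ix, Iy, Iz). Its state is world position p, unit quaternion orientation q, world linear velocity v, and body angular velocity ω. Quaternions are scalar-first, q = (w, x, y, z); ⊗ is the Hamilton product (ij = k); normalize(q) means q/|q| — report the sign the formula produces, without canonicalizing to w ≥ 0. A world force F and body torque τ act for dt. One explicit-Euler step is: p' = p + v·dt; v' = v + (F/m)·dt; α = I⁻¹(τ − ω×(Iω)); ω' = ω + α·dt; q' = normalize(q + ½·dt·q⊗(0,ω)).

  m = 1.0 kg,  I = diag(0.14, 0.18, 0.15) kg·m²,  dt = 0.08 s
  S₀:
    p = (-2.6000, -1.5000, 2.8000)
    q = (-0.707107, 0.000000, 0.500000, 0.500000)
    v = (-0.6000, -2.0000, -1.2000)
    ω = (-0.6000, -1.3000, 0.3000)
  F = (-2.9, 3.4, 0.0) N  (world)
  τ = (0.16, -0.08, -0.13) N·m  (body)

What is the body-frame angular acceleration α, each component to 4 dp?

precession coupling ω×(Iω) = (0.0117, 0.0018, 0.0312)
α = I⁻¹(τ − ω×Iω) = (1.0593, -0.4544, -1.0747)

α = (1.0593, -0.4544, -1.0747)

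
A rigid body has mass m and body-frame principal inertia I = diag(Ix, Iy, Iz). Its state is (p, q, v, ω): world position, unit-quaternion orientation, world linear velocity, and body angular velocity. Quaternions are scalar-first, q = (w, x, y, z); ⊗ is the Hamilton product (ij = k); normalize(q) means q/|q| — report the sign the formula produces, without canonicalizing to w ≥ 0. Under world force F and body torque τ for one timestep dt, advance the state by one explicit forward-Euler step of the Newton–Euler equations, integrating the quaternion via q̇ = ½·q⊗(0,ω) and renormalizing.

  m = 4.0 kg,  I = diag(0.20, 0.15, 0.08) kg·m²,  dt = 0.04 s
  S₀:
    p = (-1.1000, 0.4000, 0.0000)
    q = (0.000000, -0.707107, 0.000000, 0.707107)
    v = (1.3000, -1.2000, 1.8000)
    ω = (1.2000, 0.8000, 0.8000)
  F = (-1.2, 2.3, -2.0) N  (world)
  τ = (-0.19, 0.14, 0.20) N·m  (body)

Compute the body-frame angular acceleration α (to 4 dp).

α = (-0.7260, 0.1653, 3.1000)

ω×(Iω) gyroscopic = (-0.0448, 0.1152, -0.0480)
α = I⁻¹(τ − ω×Iω) = (-0.7260, 0.1653, 3.1000)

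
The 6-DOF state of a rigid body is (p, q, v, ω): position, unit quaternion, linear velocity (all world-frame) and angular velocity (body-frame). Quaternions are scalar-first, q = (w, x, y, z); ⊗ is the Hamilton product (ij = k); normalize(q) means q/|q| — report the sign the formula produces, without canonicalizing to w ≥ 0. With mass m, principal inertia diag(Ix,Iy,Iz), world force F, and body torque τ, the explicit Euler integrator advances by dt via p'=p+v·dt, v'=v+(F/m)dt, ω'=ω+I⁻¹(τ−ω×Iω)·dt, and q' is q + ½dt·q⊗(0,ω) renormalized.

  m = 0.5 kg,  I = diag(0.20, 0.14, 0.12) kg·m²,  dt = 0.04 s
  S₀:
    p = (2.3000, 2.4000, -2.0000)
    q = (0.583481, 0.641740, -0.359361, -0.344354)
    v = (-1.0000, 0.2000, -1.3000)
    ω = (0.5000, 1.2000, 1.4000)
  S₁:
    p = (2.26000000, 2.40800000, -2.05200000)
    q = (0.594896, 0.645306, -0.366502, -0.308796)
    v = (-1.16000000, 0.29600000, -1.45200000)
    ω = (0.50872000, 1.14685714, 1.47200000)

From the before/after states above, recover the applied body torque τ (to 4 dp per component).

τ = (0.0100, -0.1300, 0.1800)

Δω = ω₁−ω₀ = (0.00872000, -0.05314286, 0.07200000)
applied torque τ = (0.0100, -0.1300, 0.1800)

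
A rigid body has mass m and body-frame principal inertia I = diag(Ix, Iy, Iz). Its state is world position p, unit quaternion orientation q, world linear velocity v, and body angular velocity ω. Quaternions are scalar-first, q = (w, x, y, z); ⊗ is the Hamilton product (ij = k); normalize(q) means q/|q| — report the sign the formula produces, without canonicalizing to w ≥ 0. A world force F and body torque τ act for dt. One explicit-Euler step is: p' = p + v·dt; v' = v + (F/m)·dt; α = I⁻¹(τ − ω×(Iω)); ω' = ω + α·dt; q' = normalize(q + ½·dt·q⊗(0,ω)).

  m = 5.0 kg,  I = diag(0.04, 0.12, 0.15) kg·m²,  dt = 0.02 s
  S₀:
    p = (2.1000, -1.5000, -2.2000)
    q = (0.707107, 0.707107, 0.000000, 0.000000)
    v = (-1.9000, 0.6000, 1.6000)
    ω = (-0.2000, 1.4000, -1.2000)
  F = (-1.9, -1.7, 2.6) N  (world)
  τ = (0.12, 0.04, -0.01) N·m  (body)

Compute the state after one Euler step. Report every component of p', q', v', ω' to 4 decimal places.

gyro term ω×Iω = (-0.0504, -0.0264, -0.0224)
angular accel α = (4.2600, 0.5533, 0.0827)
ω + α·dt = (-0.1148, 1.4111, -1.1983)
q⊗(0,ω) = (0.1414214, -0.1414214, 1.8384782, 0.1414214)
q + ½dt·q⊗(0,ω), renormalized = (0.7084, 0.7056, 0.0184, 0.0014)
p + v·dt = (2.0620, -1.4880, -2.1680)
v + (F/m)dt = (-1.9076, 0.5932, 1.6104)

p' = (2.0620, -1.4880, -2.1680)
q' = (0.7084, 0.7056, 0.0184, 0.0014)
v' = (-1.9076, 0.5932, 1.6104)
ω' = (-0.1148, 1.4111, -1.1983)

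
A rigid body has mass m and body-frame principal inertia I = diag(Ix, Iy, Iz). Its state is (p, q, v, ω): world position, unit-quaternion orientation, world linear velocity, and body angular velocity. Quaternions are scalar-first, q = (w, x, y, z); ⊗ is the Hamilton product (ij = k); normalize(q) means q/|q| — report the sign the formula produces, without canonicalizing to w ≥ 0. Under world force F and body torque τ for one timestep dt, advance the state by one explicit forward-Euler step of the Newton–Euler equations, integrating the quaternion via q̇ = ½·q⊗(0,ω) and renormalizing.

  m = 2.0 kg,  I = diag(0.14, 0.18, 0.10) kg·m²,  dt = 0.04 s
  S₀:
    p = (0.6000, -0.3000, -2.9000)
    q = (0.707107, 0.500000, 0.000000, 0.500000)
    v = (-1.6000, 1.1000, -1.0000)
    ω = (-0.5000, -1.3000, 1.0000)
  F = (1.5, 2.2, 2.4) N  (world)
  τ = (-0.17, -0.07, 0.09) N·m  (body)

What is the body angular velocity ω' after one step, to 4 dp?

ω' = (-0.5783, -1.3111, 1.0256)

gyro term ω×Iω = (0.1040, -0.0200, 0.0260)
α = I⁻¹(τ − ω×Iω) = (-1.9571, -0.2778, 0.6400)
ω + α·dt = (-0.5783, -1.3111, 1.0256)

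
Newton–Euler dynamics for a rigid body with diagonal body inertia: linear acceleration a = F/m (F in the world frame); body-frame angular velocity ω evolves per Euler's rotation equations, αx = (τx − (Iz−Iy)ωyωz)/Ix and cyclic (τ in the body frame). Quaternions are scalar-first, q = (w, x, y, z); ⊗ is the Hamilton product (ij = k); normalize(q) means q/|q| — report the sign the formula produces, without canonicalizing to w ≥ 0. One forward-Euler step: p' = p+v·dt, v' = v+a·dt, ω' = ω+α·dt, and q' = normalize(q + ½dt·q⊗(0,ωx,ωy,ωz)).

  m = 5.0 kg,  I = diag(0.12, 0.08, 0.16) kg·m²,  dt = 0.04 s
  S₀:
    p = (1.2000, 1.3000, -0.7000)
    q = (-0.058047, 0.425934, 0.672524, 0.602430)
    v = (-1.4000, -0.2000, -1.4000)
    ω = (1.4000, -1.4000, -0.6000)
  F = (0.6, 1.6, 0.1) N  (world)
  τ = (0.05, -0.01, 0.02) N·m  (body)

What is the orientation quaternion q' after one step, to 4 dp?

q' = (-0.0439, 0.4327, 0.6955, 0.5719)

Hamilton product q⊗(0,ω) = (0.7066840, 0.3586218, 1.1802282, -1.5030130)
q + ½dt·q⊗(0,ω), renormalized = (-0.0439, 0.4327, 0.6955, 0.5719)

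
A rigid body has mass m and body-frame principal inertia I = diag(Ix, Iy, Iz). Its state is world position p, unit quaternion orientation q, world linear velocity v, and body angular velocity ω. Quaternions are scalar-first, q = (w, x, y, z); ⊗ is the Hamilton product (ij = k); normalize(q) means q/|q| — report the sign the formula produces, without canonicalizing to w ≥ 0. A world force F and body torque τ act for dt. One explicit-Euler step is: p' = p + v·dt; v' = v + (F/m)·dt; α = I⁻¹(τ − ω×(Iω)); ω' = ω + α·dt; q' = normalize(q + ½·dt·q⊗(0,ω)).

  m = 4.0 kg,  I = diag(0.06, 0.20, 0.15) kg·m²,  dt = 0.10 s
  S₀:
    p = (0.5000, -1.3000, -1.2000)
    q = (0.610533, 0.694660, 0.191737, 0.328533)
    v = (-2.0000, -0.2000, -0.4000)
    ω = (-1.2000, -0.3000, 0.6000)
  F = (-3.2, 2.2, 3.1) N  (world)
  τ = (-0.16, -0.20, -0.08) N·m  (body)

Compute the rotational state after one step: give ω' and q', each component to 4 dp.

ω' = (-1.4817, -0.4324, 0.5131)
q' = (0.6437, 0.6671, 0.1417, 0.3471)

ω×(Iω) gyroscopic = (0.0090, 0.0648, 0.0504)
angular accel α = (-2.8167, -1.3240, -0.8693)
ω + α·dt = (-1.4817, -0.4324, 0.5131)
Hamilton product q⊗(0,ω) = (0.6939933, -0.5190375, -0.9941955, 0.3880062)
updated quaternion q' = (0.6437, 0.6671, 0.1417, 0.3471)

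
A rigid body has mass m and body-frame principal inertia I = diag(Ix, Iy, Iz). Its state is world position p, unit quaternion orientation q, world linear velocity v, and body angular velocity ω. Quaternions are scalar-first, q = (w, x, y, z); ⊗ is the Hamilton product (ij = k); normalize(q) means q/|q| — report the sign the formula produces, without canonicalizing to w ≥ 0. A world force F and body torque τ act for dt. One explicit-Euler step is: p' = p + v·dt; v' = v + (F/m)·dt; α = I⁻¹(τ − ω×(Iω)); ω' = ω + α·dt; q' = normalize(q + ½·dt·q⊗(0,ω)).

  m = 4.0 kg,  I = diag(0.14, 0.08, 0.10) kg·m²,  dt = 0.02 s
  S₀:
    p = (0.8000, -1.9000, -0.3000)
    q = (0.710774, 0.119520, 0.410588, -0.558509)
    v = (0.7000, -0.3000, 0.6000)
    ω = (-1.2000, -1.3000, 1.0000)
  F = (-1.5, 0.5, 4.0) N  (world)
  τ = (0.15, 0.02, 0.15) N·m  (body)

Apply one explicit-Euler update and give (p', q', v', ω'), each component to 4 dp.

ω×(Iω) gyroscopic = (-0.0260, -0.0480, -0.0936)
angular accel α = (1.2571, 0.8500, 2.4360)
new body rate ω' = (-1.1749, -1.2830, 1.0487)
2q̇ = q⊗(0,ω) = (1.2356974, -1.1684025, -0.3733154, 1.0481036)
q + ½dt·q⊗(0,ω), renormalized = (0.7230, 0.1078, 0.4068, -0.5479)
new position p' = (0.8140, -1.9060, -0.2880)
v + (F/m)dt = (0.6925, -0.2975, 0.6200)

p' = (0.8140, -1.9060, -0.2880)
q' = (0.7230, 0.1078, 0.4068, -0.5479)
v' = (0.6925, -0.2975, 0.6200)
ω' = (-1.1749, -1.2830, 1.0487)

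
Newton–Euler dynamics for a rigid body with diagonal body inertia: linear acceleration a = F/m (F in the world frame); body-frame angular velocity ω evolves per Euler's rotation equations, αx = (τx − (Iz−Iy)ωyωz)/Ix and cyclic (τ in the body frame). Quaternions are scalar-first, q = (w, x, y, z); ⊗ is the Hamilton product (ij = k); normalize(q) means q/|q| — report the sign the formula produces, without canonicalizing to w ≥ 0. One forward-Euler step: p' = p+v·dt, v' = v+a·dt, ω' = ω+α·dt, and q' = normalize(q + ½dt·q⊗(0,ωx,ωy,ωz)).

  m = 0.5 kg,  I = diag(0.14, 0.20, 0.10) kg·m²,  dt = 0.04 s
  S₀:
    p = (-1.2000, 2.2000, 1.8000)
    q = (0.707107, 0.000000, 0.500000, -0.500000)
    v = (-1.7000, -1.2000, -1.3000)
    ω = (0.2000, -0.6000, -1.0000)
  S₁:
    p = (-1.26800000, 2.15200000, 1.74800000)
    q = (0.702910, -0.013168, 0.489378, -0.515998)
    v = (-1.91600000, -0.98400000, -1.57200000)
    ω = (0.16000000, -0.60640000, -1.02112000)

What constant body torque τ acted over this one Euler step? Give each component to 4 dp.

τ = (-0.2000, -0.0400, -0.0600)

rate change Δω = (-0.04000000, -0.00640000, -0.02112000)
gyro term ω₀×Iω₀ = (-0.0600, -0.0080, -0.0072)
τ = I·(Δω/dt) + ω₀×(Iω₀) = (-0.2000, -0.0400, -0.0600)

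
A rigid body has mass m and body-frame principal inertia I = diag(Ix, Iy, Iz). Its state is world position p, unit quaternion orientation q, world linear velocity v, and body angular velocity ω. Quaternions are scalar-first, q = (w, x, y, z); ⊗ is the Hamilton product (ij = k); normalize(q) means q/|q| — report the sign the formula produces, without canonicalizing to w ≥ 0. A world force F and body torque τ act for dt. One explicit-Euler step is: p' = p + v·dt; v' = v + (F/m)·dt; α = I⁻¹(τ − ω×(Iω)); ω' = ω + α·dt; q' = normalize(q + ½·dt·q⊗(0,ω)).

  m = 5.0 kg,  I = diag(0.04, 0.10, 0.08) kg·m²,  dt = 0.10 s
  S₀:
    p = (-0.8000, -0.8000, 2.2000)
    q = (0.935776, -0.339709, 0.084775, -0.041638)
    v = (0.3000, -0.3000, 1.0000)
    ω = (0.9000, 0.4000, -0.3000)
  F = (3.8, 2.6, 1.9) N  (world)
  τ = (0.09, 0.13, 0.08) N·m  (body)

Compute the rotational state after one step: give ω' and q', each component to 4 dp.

gyro term ω×Iω = (0.0024, 0.0108, 0.0216)
α = I⁻¹(τ − ω×Iω) = (2.1900, 1.1920, 0.7300)
new body rate ω' = (1.1190, 0.5192, -0.2270)
Hamilton product q⊗(0,ω) = (0.2593367, 0.8334211, 0.2349235, -0.4929139)
q + ½dt·q⊗(0,ω), renormalized = (0.9475, -0.2976, 0.0964, -0.0662)

ω' = (1.1190, 0.5192, -0.2270)
q' = (0.9475, -0.2976, 0.0964, -0.0662)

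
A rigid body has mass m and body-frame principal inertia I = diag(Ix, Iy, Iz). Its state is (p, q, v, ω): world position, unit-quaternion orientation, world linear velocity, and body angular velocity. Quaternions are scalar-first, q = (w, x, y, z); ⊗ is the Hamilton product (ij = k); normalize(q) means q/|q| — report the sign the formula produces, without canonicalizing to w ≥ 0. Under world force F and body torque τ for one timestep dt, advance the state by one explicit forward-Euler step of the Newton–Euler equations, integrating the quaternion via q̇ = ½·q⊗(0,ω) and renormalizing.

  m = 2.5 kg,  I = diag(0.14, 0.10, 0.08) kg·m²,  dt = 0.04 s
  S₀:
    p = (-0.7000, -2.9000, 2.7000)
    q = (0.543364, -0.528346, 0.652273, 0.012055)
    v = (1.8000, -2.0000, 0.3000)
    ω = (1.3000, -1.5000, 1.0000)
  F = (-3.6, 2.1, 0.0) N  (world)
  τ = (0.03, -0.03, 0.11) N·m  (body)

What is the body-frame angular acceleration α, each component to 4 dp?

α = (0.0000, -1.0800, 0.4000)

ω×(Iω) gyroscopic = (0.0300, 0.0780, 0.0780)
angular accel α = (0.0000, -1.0800, 0.4000)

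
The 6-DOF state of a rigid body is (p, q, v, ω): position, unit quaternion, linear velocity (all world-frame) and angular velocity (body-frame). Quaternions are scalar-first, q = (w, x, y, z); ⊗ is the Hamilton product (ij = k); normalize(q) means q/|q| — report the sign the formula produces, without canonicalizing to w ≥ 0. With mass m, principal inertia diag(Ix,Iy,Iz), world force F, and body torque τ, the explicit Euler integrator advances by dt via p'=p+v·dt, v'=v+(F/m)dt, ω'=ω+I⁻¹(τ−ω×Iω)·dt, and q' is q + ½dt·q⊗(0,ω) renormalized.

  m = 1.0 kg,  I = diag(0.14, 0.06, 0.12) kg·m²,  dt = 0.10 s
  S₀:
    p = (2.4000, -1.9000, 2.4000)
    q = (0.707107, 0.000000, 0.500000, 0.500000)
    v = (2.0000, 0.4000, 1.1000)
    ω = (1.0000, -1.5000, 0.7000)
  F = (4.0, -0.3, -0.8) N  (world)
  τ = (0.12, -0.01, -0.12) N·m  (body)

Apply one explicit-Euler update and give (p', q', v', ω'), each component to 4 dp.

p' = (2.6000, -1.8600, 2.5100)
q' = (0.7237, 0.0899, 0.4698, 0.4974)
v' = (2.4000, 0.3700, 1.0200)
ω' = (1.1307, -1.5400, 0.5000)

linear accel F/m = (4.0000, -0.3000, -0.8000)
p + v·dt = (2.6000, -1.8600, 2.5100)
v' = v + a·dt = (2.4000, 0.3700, 1.0200)
ω×(Iω) gyroscopic = (-0.0630, 0.0140, 0.1200)
angular accel α = (1.3071, -0.4000, -2.0000)
new body rate ω' = (1.1307, -1.5400, 0.5000)
q⊗(0,ω) = (0.4000000, 1.8071070, -0.5606605, -0.0050251)
q + ½dt·q⊗(0,ω), renormalized = (0.7237, 0.0899, 0.4698, 0.4974)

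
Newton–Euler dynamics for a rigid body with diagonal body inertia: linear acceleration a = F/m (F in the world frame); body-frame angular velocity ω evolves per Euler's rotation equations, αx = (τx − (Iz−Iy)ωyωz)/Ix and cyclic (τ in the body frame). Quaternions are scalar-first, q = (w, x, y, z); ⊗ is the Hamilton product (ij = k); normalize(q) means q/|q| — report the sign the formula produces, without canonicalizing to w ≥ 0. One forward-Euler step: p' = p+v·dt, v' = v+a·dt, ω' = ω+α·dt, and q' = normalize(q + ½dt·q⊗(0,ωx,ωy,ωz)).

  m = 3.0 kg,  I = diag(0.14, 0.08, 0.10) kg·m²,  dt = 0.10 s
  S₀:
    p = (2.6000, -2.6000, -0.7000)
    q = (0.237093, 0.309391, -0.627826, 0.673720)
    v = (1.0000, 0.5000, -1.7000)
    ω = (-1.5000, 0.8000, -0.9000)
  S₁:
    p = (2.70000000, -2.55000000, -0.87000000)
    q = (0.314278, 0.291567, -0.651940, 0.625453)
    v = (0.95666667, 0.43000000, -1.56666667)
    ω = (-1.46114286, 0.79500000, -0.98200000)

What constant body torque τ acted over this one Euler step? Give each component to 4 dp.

τ = (0.0400, 0.0500, -0.0100)

Δω = ω₁−ω₀ = (0.03885714, -0.00500000, -0.08200000)
τ = I·(Δω/dt) + ω₀×(Iω₀) = (0.0400, 0.0500, -0.0100)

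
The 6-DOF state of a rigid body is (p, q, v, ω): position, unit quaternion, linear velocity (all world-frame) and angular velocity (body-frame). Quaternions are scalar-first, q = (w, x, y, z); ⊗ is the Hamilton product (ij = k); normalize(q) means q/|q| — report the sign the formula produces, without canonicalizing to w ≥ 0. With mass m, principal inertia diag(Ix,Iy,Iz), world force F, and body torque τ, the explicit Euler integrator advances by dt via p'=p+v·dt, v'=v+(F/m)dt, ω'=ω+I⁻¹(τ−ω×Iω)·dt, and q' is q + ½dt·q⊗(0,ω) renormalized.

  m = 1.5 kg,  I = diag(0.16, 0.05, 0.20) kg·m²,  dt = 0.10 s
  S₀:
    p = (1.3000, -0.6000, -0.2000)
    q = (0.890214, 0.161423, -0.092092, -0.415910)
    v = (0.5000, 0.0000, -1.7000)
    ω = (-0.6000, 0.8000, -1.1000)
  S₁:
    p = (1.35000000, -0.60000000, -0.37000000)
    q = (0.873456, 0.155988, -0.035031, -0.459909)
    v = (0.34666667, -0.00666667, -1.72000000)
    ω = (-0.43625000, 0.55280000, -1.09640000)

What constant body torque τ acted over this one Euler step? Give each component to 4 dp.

ω₁ − ω₀ = (0.16375000, -0.24720000, 0.00360000)
ω₀×(Iω₀) = (-0.1320, -0.0264, 0.0528)
I·α + gyro = (0.1300, -0.1500, 0.0600)

τ = (0.1300, -0.1500, 0.0600)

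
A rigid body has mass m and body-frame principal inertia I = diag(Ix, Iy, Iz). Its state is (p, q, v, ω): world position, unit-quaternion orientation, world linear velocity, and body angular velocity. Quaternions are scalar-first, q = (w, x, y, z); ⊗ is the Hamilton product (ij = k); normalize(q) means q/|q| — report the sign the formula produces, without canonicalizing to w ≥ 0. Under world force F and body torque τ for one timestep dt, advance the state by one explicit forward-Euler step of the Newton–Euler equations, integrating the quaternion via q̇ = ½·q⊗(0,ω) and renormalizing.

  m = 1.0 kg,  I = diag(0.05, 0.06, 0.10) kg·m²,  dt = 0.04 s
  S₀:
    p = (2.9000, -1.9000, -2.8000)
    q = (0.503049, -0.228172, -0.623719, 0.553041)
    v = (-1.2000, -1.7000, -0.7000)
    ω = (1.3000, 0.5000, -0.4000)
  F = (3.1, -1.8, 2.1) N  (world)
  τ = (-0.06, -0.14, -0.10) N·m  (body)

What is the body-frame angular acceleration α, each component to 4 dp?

precession coupling ω×(Iω) = (-0.0080, 0.0260, 0.0065)
α = I⁻¹(τ − ω×Iω) = (-1.0400, -2.7667, -1.0650)

α = (-1.0400, -2.7667, -1.0650)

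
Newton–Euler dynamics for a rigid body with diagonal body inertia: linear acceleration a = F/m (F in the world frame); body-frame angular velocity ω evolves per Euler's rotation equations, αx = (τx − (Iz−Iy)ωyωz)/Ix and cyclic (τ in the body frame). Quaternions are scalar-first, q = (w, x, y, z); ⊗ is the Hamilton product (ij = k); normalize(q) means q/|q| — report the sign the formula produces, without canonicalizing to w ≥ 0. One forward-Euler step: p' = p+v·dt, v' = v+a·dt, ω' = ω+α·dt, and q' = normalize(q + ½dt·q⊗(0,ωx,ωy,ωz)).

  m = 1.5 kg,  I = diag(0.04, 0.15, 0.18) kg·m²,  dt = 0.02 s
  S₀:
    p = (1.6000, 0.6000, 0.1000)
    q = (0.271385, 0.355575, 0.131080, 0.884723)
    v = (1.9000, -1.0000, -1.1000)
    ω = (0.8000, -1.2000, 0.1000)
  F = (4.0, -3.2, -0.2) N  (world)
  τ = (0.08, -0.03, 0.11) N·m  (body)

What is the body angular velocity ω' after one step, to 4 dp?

precession coupling ω×(Iω) = (-0.0036, -0.0112, -0.1056)
(τ − ω×Iω)/I = (2.0900, -0.1253, 1.1978)
new body rate ω' = (0.8418, -1.2025, 0.1240)

ω' = (0.8418, -1.2025, 0.1240)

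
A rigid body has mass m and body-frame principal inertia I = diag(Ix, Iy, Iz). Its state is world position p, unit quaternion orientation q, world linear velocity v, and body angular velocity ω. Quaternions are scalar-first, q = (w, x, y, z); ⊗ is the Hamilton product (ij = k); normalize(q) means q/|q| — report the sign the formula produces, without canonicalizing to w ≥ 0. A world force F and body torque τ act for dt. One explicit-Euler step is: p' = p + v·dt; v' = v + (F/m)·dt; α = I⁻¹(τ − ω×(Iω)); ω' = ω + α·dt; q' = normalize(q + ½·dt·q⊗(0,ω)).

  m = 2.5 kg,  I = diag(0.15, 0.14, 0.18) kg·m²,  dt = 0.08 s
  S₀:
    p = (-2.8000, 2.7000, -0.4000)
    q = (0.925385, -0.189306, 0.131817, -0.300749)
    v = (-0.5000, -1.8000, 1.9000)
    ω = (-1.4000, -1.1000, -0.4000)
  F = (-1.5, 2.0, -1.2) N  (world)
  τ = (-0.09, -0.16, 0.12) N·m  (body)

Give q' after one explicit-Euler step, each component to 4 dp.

q' = (0.9133, -0.2558, 0.1046, -0.2990)

2q̇ = q⊗(0,ω) = (-0.2403293, -1.6790897, -0.6725973, 0.0226264)
q' = normalize(q + ½dt·q⊗(0,ω)) = (0.9133, -0.2558, 0.1046, -0.2990)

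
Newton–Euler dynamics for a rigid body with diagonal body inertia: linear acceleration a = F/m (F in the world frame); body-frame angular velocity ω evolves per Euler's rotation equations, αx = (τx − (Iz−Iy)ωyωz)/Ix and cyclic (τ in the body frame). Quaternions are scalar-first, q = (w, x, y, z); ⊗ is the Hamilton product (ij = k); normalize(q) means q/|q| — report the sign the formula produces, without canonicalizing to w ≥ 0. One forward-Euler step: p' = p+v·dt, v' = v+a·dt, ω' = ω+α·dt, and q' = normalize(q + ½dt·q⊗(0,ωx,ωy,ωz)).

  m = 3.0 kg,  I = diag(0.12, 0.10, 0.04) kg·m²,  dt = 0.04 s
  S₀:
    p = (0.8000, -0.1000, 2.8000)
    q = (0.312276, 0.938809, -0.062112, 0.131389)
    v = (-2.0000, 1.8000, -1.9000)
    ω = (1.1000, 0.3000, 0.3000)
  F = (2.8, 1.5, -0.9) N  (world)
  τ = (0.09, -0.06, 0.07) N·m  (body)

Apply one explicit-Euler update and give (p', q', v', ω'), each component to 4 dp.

linear accel F/m = (0.9333, 0.5000, -0.3000)
new position p' = (0.7200, -0.0280, 2.7240)
v + (F/m)dt = (-1.9627, 1.8200, -1.9120)
ω×(Iω) gyroscopic = (-0.0054, 0.0264, -0.0066)
(τ − ω×Iω)/I = (0.7950, -0.8640, 1.9150)
ω + α·dt = (1.1318, 0.2654, 0.3766)
Hamilton product q⊗(0,ω) = (-1.0534730, 0.2854533, -0.0434320, 0.4436487)
q' = normalize(q + ½dt·q⊗(0,ω)) = (0.2911, 0.9443, -0.0630, 0.1402)

p' = (0.7200, -0.0280, 2.7240)
q' = (0.2911, 0.9443, -0.0630, 0.1402)
v' = (-1.9627, 1.8200, -1.9120)
ω' = (1.1318, 0.2654, 0.3766)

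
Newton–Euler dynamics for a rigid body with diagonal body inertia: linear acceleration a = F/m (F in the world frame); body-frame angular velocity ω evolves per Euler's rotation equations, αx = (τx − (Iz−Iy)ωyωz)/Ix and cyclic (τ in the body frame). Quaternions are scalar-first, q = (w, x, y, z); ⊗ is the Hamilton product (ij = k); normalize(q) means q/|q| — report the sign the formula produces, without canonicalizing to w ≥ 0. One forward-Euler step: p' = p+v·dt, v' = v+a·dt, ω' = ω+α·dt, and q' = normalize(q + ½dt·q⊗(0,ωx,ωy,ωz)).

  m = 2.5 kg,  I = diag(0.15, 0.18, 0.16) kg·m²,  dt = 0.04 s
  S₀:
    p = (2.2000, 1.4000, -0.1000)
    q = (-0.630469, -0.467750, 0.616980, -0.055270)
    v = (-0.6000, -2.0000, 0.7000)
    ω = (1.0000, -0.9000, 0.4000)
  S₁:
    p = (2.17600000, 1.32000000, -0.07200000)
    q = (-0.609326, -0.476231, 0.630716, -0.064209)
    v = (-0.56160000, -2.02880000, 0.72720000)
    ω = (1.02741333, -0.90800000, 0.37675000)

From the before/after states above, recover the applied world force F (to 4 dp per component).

F = (2.4000, -1.8000, 1.7000)

v₁ − v₀ = (0.03840000, -0.02880000, 0.02720000)
applied force F = (2.4000, -1.8000, 1.7000)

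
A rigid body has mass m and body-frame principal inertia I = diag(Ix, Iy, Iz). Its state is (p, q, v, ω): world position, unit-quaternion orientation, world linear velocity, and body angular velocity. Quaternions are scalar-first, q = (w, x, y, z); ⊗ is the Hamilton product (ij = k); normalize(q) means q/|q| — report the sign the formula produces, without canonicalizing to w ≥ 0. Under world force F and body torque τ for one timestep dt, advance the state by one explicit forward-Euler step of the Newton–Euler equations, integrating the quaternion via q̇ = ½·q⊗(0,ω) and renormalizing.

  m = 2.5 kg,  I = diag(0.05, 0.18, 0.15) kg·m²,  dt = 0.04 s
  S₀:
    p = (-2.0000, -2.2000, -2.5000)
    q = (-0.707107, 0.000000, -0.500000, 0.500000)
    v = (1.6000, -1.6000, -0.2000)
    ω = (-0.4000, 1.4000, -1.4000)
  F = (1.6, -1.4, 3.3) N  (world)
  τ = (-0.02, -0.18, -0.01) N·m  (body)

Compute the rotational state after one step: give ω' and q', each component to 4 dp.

precession coupling ω×(Iω) = (0.0588, -0.0560, -0.0728)
angular accel α = (-1.5760, -0.6889, 0.4187)
ω + α·dt = (-0.4630, 1.3724, -1.3833)
q⊗(0,ω) = (1.4000000, 0.2828428, -1.1899498, 0.7899498)
updated quaternion q' = (-0.6786, 0.0057, -0.5234, 0.5154)

ω' = (-0.4630, 1.3724, -1.3833)
q' = (-0.6786, 0.0057, -0.5234, 0.5154)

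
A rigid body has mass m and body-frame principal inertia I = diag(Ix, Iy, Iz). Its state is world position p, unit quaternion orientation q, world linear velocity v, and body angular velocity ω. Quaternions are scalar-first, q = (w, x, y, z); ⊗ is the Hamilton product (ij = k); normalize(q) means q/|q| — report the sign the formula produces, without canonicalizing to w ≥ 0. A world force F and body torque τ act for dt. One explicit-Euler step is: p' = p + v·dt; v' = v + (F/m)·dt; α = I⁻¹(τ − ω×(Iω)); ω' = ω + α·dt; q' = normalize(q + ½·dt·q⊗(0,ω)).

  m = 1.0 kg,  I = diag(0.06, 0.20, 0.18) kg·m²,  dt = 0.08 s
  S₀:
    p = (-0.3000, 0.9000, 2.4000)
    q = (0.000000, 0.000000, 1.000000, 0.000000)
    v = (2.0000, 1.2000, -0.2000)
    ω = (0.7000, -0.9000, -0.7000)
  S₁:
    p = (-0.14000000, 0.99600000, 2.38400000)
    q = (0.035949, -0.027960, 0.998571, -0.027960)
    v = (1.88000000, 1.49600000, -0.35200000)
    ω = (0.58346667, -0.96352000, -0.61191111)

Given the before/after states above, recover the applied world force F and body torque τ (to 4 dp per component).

rate change Δω = (-0.11653333, -0.06352000, 0.08808889)
ω₀×(Iω₀) = (-0.0126, 0.0588, -0.0882)
applied torque τ = (-0.1000, -0.1000, 0.1100)
v₁ − v₀ = (-0.12000000, 0.29600000, -0.15200000)
applied force F = (-1.5000, 3.7000, -1.9000)

F = (-1.5000, 3.7000, -1.9000)
τ = (-0.1000, -0.1000, 0.1100)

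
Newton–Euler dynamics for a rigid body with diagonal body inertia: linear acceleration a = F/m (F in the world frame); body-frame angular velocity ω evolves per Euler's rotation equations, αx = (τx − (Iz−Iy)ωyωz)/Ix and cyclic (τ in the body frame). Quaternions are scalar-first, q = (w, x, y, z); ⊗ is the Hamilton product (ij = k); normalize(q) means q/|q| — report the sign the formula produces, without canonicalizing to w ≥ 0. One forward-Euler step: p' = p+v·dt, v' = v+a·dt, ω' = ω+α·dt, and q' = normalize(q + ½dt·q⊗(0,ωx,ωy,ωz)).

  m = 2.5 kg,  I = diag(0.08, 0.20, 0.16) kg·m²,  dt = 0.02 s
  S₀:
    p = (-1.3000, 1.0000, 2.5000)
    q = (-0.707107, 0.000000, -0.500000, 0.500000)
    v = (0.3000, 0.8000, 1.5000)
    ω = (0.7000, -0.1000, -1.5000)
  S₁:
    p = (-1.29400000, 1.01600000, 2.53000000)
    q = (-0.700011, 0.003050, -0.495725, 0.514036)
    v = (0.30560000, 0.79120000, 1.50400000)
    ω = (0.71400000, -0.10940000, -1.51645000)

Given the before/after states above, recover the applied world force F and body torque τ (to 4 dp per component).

rate change Δω = (0.01400000, -0.00940000, -0.01645000)
precession coupling = (-0.0060, 0.0840, -0.0084)
I·α + gyro = (0.0500, -0.0100, -0.1400)
v₁ − v₀ = (0.00560000, -0.00880000, 0.00400000)
applied force F = (0.7000, -1.1000, 0.5000)

F = (0.7000, -1.1000, 0.5000)
τ = (0.0500, -0.0100, -0.1400)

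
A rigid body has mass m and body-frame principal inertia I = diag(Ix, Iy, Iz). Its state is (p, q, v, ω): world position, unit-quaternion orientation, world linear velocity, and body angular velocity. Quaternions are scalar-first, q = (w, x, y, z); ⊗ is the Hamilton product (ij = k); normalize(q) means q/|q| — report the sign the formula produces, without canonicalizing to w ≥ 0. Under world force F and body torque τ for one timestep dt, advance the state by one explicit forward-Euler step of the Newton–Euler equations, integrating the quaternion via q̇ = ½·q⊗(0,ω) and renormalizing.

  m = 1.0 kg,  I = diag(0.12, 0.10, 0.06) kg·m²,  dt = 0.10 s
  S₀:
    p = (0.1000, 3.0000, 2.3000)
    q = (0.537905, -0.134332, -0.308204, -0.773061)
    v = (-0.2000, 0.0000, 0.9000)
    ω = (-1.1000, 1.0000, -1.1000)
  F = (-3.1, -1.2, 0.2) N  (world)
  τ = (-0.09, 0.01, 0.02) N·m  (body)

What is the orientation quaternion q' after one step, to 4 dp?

q⊗(0,ω) = (-0.6899283, 0.5203899, 1.2405069, -1.0650519)
updated quaternion q' = (0.5013, -0.1079, -0.2451, -0.8228)

q' = (0.5013, -0.1079, -0.2451, -0.8228)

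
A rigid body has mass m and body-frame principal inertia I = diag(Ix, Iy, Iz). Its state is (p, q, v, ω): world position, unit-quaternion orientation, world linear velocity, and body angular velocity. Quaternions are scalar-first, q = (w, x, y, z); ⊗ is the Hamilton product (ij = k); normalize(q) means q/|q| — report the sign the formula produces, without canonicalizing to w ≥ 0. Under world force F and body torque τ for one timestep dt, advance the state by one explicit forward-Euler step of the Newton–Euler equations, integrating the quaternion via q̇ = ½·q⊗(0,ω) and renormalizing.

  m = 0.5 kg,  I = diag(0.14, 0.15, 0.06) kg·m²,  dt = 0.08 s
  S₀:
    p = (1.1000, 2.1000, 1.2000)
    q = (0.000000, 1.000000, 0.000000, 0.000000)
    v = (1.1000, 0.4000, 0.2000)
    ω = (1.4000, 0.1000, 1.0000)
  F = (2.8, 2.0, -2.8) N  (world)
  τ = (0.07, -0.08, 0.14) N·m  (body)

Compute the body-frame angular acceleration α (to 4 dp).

α = (0.5643, -1.2800, 2.3100)

precession coupling ω×(Iω) = (-0.0090, 0.1120, 0.0014)
(τ − ω×Iω)/I = (0.5643, -1.2800, 2.3100)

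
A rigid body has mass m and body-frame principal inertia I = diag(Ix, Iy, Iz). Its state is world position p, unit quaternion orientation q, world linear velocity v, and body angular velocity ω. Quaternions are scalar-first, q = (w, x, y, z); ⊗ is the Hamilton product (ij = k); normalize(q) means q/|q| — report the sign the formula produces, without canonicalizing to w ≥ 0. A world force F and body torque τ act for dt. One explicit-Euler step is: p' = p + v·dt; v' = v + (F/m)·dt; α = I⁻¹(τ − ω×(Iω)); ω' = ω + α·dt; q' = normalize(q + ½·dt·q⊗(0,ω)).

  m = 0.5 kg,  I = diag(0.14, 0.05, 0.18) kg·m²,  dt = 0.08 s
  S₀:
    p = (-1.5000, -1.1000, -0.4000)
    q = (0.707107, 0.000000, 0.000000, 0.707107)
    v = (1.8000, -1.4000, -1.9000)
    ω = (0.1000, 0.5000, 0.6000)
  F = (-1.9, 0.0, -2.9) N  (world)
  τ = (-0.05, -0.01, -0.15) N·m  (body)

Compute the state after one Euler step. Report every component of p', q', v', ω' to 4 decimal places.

gyro term ω×Iω = (0.0390, -0.0024, -0.0045)
α = I⁻¹(τ − ω×Iω) = (-0.6357, -0.1520, -0.8083)
ω + α·dt = (0.0491, 0.4878, 0.5353)
Hamilton product q⊗(0,ω) = (-0.4242642, -0.2828428, 0.4242642, 0.4242642)
q + ½dt·q⊗(0,ω), renormalized = (0.6898, -0.0113, 0.0170, 0.7237)
a = (-3.8000, 0.0000, -5.8000)
p + v·dt = (-1.3560, -1.2120, -0.5520)
v' = v + a·dt = (1.4960, -1.4000, -2.3640)

p' = (-1.3560, -1.2120, -0.5520)
q' = (0.6898, -0.0113, 0.0170, 0.7237)
v' = (1.4960, -1.4000, -2.3640)
ω' = (0.0491, 0.4878, 0.5353)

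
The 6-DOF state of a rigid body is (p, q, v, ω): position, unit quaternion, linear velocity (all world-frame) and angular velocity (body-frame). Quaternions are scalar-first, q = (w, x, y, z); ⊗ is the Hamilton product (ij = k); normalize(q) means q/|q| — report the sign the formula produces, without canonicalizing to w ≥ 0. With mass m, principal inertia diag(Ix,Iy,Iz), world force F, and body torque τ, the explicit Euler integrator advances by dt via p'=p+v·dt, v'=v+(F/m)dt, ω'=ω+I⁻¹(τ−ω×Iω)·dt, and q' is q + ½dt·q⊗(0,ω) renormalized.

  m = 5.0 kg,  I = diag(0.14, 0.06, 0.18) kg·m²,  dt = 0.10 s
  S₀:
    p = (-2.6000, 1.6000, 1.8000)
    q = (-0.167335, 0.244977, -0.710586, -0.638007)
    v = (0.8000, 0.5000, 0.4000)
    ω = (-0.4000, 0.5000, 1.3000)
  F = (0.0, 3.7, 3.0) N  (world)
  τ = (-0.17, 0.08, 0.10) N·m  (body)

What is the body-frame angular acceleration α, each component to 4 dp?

ω×(Iω) gyroscopic = (0.0780, 0.0208, 0.0160)
angular accel α = (-1.7714, 0.9867, 0.4667)

α = (-1.7714, 0.9867, 0.4667)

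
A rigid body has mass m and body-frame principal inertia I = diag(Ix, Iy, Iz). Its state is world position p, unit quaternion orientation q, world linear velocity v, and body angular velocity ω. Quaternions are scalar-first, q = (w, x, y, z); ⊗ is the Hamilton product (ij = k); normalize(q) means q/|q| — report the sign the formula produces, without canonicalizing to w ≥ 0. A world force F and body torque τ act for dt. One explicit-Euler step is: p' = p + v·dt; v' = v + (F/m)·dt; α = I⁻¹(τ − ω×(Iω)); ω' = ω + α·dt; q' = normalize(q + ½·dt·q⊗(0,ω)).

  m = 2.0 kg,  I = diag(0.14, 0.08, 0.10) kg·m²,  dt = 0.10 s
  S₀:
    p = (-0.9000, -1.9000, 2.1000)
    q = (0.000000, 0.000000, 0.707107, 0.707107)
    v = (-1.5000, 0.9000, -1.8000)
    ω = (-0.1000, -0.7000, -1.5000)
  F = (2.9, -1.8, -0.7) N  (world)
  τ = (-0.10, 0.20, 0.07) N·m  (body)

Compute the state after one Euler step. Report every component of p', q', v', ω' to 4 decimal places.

p' = (-1.0500, -1.8100, 1.9200)
q' = (0.0775, -0.0282, 0.7012, 0.7082)
v' = (-1.3550, 0.8100, -1.8350)
ω' = (-0.1864, -0.4575, -1.4258)

α = I⁻¹(τ − ω×Iω) = (-0.8643, 2.4250, 0.7420)
ω + α·dt = (-0.1864, -0.4575, -1.4258)
q⊗(0,ω) = (1.5556354, -0.5656856, -0.0707107, 0.0707107)
q' = normalize(q + ½dt·q⊗(0,ω)) = (0.0775, -0.0282, 0.7012, 0.7082)
p' = p + v·dt = (-1.0500, -1.8100, 1.9200)
v + (F/m)dt = (-1.3550, 0.8100, -1.8350)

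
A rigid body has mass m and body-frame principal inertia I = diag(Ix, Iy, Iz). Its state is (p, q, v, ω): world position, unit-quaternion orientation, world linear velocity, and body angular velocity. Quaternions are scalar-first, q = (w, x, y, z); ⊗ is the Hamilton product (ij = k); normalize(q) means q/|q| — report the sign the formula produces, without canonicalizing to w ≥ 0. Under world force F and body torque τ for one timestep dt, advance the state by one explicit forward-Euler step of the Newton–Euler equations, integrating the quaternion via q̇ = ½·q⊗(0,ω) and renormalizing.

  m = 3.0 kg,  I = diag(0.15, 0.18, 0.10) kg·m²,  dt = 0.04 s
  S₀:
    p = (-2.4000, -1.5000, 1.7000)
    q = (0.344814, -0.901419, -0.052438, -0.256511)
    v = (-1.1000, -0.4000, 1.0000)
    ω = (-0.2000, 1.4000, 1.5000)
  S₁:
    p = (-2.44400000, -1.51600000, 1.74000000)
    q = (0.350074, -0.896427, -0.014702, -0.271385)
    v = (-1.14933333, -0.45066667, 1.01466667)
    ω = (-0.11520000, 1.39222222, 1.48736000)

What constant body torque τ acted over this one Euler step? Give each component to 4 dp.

Δω = ω₁−ω₀ = (0.08480000, -0.00777778, -0.01264000)
ω₀×(Iω₀) = (-0.1680, -0.0150, -0.0084)
applied torque τ = (0.1500, -0.0500, -0.0400)

τ = (0.1500, -0.0500, -0.0400)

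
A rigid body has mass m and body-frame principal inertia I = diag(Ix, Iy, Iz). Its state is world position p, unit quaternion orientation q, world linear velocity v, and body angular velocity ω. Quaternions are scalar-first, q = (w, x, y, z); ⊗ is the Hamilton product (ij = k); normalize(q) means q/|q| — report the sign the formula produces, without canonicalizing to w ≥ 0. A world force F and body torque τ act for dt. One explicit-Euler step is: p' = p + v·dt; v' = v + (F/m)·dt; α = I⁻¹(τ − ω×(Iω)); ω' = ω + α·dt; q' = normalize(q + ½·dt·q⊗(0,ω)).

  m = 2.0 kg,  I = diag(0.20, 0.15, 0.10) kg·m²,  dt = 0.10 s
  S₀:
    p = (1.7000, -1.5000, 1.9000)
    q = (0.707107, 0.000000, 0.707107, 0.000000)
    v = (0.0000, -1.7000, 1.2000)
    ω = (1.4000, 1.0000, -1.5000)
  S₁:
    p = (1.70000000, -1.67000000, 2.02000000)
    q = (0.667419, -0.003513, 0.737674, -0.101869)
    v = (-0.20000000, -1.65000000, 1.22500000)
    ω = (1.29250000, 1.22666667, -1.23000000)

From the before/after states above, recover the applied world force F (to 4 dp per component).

F = (-4.0000, 1.0000, 0.5000)

velocity change Δv = (-0.20000000, 0.05000000, 0.02500000)
F = m·Δv/dt = (-4.0000, 1.0000, 0.5000)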